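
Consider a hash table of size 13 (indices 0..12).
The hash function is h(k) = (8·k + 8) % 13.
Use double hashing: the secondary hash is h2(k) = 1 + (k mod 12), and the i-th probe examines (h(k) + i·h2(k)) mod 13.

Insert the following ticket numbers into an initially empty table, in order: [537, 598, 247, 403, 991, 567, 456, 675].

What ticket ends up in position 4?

537: h=1 -> slot 1
598: h=8 -> slot 8
247: h=8, h2=8, probe 8,3 -> slot 3
403: h=8, h2=8, probe 8,3,11 -> slot 11
991: h=6 -> slot 6
567: h=7 -> slot 7
456: h=3, h2=1, probe 3,4 -> slot 4
675: h=0 -> slot 0
Table: [675, 537, —, 247, 456, —, 991, 567, 598, —, —, 403, —]

456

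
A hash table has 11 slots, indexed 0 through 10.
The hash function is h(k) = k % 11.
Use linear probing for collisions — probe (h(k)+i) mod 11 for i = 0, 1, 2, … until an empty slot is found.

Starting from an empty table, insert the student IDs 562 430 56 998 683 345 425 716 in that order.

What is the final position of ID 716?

6

Insert 562: h=1, slot 1 empty -> index 1.
Insert 430: h=1, slot 1 occupied -> index 2.
Insert 56: h=1, slots 1,2 occupied -> index 3.
Insert 998: h=8, slot 8 empty -> index 8.
Insert 683: h=1, slots 1,2,3 occupied -> index 4.
Insert 345: h=4, slot 4 occupied -> index 5.
Insert 425: h=7, slot 7 empty -> index 7.
Insert 716: h=1, slots 1,2,3,4,5 occupied -> index 6.
Table: [-, 562, 430, 56, 683, 345, 716, 425, 998, -, -]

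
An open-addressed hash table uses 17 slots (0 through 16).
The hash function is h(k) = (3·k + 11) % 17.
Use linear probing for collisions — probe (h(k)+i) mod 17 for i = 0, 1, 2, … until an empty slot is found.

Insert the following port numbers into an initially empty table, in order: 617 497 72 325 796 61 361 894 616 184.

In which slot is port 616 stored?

12

Insert 617: h=9, slot 9 empty → index 9.
Insert 497: h=6, slot 6 empty → index 6.
Insert 72: h=6, slot 6 occupied → index 7.
Insert 325: h=0, slot 0 empty → index 0.
Insert 796: h=2, slot 2 empty → index 2.
Insert 61: h=7, slot 7 occupied → index 8.
Insert 361: h=6, slots 6,7,8,9 occupied → index 10.
Insert 894: h=7, slots 7,8,9,10 occupied → index 11.
Insert 616: h=6, slots 6,7,8,9,10,11 occupied → index 12.
Insert 184: h=2, slot 2 occupied → index 3.
Table: [325, ∅, 796, 184, ∅, ∅, 497, 72, 61, 617, 361, 894, 616, ∅, ∅, ∅, ∅]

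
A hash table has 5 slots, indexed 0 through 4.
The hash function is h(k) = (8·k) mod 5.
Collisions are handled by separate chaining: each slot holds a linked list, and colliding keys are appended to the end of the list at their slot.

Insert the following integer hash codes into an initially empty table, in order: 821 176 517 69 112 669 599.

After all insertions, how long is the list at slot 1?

2

821 -> bucket 3
176 -> bucket 3 (collision)
517 -> bucket 1
69 -> bucket 2
112 -> bucket 1 (collision)
669 -> bucket 2 (collision)
599 -> bucket 2 (collision)
Final buckets:
0: ∅
1: 517 -> 112
2: 69 -> 669 -> 599
3: 821 -> 176
4: ∅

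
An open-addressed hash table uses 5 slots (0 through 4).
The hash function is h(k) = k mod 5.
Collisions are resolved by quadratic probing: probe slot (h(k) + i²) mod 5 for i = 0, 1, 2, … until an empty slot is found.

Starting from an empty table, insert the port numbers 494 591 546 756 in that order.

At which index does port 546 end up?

2

Insert 494: h=4, slot 4 empty → index 4.
Insert 591: h=1, slot 1 empty → index 1.
Insert 546: h=1, slot 1 occupied → index 2.
Insert 756: h=1, slots 1,2 occupied → index 0.
Table: [756, 591, 546, -, 494]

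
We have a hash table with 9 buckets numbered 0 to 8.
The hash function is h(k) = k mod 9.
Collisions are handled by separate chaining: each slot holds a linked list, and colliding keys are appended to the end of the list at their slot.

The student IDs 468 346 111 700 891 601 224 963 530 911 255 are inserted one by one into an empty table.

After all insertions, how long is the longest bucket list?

3

468 → bucket 0
346 → bucket 4
111 → bucket 3
700 → bucket 7
891 → bucket 0 (collision)
601 → bucket 7 (collision)
224 → bucket 8
963 → bucket 0 (collision)
530 → bucket 8 (collision)
911 → bucket 2
255 → bucket 3 (collision)
Final buckets:
0: 468 -> 891 -> 963
1: —
2: 911
3: 111 -> 255
4: 346
5: —
6: —
7: 700 -> 601
8: 224 -> 530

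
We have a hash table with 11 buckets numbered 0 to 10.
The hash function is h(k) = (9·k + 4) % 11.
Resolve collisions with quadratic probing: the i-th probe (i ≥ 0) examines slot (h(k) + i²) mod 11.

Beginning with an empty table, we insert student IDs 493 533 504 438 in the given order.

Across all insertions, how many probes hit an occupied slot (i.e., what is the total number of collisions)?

3

493: h=8 → slot 8
533: h=5 → slot 5
504: h=8, probe 8,9 → slot 9
438: h=8, probe 8,9,1 → slot 1
Table: [—, 438, —, —, —, 533, —, —, 493, 504, —]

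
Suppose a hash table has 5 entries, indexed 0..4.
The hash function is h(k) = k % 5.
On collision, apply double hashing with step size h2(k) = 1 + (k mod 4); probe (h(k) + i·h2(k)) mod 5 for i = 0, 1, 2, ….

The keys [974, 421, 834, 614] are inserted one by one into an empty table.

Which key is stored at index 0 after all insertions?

974: h=4 => slot 4
421: h=1 => slot 1
834: h=4, h2=3, probe 4,2 => slot 2
614: h=4, h2=3, probe 4,2,0 => slot 0
Table: [614, 421, 834, -, 974]

614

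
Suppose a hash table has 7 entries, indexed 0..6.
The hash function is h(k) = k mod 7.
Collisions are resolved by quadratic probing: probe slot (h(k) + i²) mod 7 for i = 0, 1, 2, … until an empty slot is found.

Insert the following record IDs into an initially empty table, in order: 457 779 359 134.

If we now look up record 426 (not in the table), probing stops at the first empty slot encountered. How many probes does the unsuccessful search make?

2

457 hashes to 2; slot 2 is free -> place at 2.
779 hashes to 2; 2 taken -> place at 3.
359 hashes to 2; 2,3 taken -> place at 6.
134 hashes to 1; slot 1 is free -> place at 1.
Table: [., 134, 457, 779, ., ., 359]
Lookup 426: h=6, probe 6,0 → slot 0 empty, not found.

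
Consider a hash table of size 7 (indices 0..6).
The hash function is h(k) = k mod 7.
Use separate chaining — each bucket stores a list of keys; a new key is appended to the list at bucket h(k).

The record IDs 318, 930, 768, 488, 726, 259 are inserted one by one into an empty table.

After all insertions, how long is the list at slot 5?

Insert 318: h=3, bucket 3 empty → new chain.
Insert 930: h=6, bucket 6 empty → new chain.
Insert 768: h=5, bucket 5 empty → new chain.
Insert 488: h=5, bucket 5 nonempty → append to chain.
Insert 726: h=5, bucket 5 nonempty → append to chain.
Insert 259: h=0, bucket 0 empty → new chain.
Final buckets:
0: 259
1: —
2: —
3: 318
4: —
5: 768 -> 488 -> 726
6: 930

3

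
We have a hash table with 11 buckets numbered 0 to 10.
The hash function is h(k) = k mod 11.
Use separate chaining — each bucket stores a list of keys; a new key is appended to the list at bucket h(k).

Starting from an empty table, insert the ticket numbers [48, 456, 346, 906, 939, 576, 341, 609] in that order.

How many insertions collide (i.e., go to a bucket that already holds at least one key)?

Insert 48: h=4, bucket 4 empty → new chain.
Insert 456: h=5, bucket 5 empty → new chain.
Insert 346: h=5, bucket 5 nonempty → append to chain.
Insert 906: h=4, bucket 4 nonempty → append to chain.
Insert 939: h=4, bucket 4 nonempty → append to chain.
Insert 576: h=4, bucket 4 nonempty → append to chain.
Insert 341: h=0, bucket 0 empty → new chain.
Insert 609: h=4, bucket 4 nonempty → append to chain.
Final buckets:
0: 341
1: _
2: _
3: _
4: 48 -> 906 -> 939 -> 576 -> 609
5: 456 -> 346
6: _
7: _
8: _
9: _
10: _

5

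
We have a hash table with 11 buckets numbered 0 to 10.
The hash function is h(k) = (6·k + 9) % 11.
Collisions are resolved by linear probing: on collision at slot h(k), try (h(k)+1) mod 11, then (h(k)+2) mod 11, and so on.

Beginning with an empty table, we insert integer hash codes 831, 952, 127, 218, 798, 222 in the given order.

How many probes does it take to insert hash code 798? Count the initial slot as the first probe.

Insert 831: h=1, slot 1 empty -> index 1.
Insert 952: h=1, slot 1 occupied -> index 2.
Insert 127: h=1, slots 1,2 occupied -> index 3.
Insert 218: h=8, slot 8 empty -> index 8.
Insert 798: h=1, slots 1,2,3 occupied -> index 4.
Insert 222: h=10, slot 10 empty -> index 10.
Table: [_, 831, 952, 127, 798, _, _, _, 218, _, 222]

4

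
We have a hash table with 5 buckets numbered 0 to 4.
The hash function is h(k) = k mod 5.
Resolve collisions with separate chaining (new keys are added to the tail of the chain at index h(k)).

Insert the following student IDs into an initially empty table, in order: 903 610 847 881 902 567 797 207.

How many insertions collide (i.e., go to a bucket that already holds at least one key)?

4

Insert 903: h=3, bucket 3 empty → new chain.
Insert 610: h=0, bucket 0 empty → new chain.
Insert 847: h=2, bucket 2 empty → new chain.
Insert 881: h=1, bucket 1 empty → new chain.
Insert 902: h=2, bucket 2 nonempty → append to chain.
Insert 567: h=2, bucket 2 nonempty → append to chain.
Insert 797: h=2, bucket 2 nonempty → append to chain.
Insert 207: h=2, bucket 2 nonempty → append to chain.
Final buckets:
0: 610
1: 881
2: 847 -> 902 -> 567 -> 797 -> 207
3: 903
4: ∅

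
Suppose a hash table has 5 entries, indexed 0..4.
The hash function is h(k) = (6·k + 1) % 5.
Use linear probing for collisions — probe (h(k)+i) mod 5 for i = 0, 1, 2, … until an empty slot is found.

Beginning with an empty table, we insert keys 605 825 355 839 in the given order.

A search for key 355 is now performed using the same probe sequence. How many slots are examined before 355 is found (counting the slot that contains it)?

605: h=1 -> slot 1
825: h=1, probe 1,2 -> slot 2
355: h=1, probe 1,2,3 -> slot 3
839: h=0 -> slot 0
Table: [839, 605, 825, 355, -]
Lookup 355: h=1, probe 1,2,3 → found at 3.

3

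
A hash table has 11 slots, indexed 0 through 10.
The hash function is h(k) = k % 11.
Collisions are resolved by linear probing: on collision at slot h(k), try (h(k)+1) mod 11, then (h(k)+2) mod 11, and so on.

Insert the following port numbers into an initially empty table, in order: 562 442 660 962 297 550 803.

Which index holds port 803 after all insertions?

562: h=1 → slot 1
442: h=2 → slot 2
660: h=0 → slot 0
962: h=5 → slot 5
297: h=0, probe 0,1,2,3 → slot 3
550: h=0, probe 0,1,2,3,4 → slot 4
803: h=0, probe 0,1,2,3,4,5,6 → slot 6
Table: [660, 562, 442, 297, 550, 962, 803, —, —, —, —]

6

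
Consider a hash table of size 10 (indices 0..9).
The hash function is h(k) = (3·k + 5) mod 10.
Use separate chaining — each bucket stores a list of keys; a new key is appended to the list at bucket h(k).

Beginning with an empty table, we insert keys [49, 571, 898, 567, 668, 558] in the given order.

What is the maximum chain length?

3

Insert 49: h=2, bucket 2 empty -> new chain.
Insert 571: h=8, bucket 8 empty -> new chain.
Insert 898: h=9, bucket 9 empty -> new chain.
Insert 567: h=6, bucket 6 empty -> new chain.
Insert 668: h=9, bucket 9 nonempty -> append to chain.
Insert 558: h=9, bucket 9 nonempty -> append to chain.
Final buckets:
0: ∅
1: ∅
2: 49
3: ∅
4: ∅
5: ∅
6: 567
7: ∅
8: 571
9: 898 -> 668 -> 558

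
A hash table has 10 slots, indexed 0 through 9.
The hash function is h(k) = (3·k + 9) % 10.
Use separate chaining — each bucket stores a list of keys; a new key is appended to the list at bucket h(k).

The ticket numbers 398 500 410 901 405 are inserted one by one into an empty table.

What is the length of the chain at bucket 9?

2

Insert 398: h=3, bucket 3 empty → new chain.
Insert 500: h=9, bucket 9 empty → new chain.
Insert 410: h=9, bucket 9 nonempty → append to chain.
Insert 901: h=2, bucket 2 empty → new chain.
Insert 405: h=4, bucket 4 empty → new chain.
Final buckets:
0: ∅
1: ∅
2: 901
3: 398
4: 405
5: ∅
6: ∅
7: ∅
8: ∅
9: 500 -> 410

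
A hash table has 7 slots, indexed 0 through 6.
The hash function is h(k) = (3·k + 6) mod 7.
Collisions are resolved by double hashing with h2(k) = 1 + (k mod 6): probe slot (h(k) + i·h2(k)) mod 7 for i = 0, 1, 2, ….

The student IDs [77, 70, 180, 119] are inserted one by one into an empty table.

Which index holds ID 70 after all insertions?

4

77: h=6 -> slot 6
70: h=6, h2=5, probe 6,4 -> slot 4
180: h=0 -> slot 0
119: h=6, h2=6, probe 6,5 -> slot 5
Table: [180, ∅, ∅, ∅, 70, 119, 77]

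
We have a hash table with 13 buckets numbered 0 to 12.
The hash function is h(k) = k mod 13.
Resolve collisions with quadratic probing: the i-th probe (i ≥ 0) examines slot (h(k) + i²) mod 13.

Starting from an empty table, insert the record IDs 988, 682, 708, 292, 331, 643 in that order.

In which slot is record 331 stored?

Insert 988: h=0, slot 0 empty → index 0.
Insert 682: h=6, slot 6 empty → index 6.
Insert 708: h=6, slot 6 occupied → index 7.
Insert 292: h=6, slots 6,7 occupied → index 10.
Insert 331: h=6, slots 6,7,10 occupied → index 2.
Insert 643: h=6, slots 6,7,10,2 occupied → index 9.
Table: [988, ., 331, ., ., ., 682, 708, ., 643, 292, ., .]

2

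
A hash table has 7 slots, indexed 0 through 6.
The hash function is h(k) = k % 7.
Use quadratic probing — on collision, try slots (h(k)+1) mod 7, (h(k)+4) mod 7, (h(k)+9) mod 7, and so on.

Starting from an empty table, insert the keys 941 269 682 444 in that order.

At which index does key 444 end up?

5

941 hashes to 3; slot 3 is free => place at 3.
269 hashes to 3; 3 taken => place at 4.
682 hashes to 3; 3,4 taken => place at 0.
444 hashes to 3; 3,4,0 taken => place at 5.
Table: [682, _, _, 941, 269, 444, _]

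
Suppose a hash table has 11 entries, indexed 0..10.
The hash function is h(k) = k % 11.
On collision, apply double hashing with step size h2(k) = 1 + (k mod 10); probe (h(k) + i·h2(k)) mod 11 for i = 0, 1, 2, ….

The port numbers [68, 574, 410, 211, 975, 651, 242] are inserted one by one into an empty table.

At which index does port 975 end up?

68: h=2 => slot 2
574: h=2, h2=5, probe 2,7 => slot 7
410: h=3 => slot 3
211: h=2, h2=2, probe 2,4 => slot 4
975: h=7, h2=6, probe 7,2,8 => slot 8
651: h=2, h2=2, probe 2,4,6 => slot 6
242: h=0 => slot 0
Table: [242, ∅, 68, 410, 211, ∅, 651, 574, 975, ∅, ∅]

8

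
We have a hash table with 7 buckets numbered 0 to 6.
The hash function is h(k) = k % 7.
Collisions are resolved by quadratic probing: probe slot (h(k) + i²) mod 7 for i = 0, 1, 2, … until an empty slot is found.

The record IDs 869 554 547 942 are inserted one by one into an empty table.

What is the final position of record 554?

Insert 869: h=1, slot 1 empty -> index 1.
Insert 554: h=1, slot 1 occupied -> index 2.
Insert 547: h=1, slots 1,2 occupied -> index 5.
Insert 942: h=4, slot 4 empty -> index 4.
Table: [—, 869, 554, —, 942, 547, —]

2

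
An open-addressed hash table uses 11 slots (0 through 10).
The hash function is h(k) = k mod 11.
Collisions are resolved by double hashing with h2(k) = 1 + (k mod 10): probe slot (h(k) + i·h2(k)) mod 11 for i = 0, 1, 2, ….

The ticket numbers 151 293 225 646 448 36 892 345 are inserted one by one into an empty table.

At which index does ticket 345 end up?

10

151: h=8 → slot 8
293: h=7 → slot 7
225: h=5 → slot 5
646: h=8, h2=7, probe 8,4 → slot 4
448: h=8, h2=9, probe 8,6 → slot 6
36: h=3 → slot 3
892: h=1 → slot 1
345: h=4, h2=6, probe 4,10 → slot 10
Table: [—, 892, —, 36, 646, 225, 448, 293, 151, —, 345]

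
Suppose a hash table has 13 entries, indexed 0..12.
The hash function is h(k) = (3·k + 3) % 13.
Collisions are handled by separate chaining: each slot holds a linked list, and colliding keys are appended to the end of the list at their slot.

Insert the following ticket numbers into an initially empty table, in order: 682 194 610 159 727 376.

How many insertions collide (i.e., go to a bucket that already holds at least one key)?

Insert 682: h=8, bucket 8 empty → new chain.
Insert 194: h=0, bucket 0 empty → new chain.
Insert 610: h=0, bucket 0 nonempty → append to chain.
Insert 159: h=12, bucket 12 empty → new chain.
Insert 727: h=0, bucket 0 nonempty → append to chain.
Insert 376: h=0, bucket 0 nonempty → append to chain.
Final buckets:
0: 194 -> 610 -> 727 -> 376
1: —
2: —
3: —
4: —
5: —
6: —
7: —
8: 682
9: —
10: —
11: —
12: 159

3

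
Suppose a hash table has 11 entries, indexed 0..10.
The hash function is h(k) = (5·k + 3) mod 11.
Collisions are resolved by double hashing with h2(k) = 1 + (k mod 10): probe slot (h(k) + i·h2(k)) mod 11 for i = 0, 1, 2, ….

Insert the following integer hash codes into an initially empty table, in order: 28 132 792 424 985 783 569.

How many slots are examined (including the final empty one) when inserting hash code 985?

28: h=0 -> slot 0
132: h=3 -> slot 3
792: h=3, h2=3, probe 3,6 -> slot 6
424: h=0, h2=5, probe 0,5 -> slot 5
985: h=0, h2=6, probe 0,6,1 -> slot 1
783: h=2 -> slot 2
569: h=10 -> slot 10
Table: [28, 985, 783, 132, ∅, 424, 792, ∅, ∅, ∅, 569]

3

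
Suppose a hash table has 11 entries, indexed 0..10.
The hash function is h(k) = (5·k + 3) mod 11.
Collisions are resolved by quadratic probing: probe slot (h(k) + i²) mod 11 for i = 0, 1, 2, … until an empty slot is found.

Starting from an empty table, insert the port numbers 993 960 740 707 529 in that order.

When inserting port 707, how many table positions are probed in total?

4

Insert 993: h=7, slot 7 empty => index 7.
Insert 960: h=7, slot 7 occupied => index 8.
Insert 740: h=7, slots 7,8 occupied => index 0.
Insert 707: h=7, slots 7,8,0 occupied => index 5.
Insert 529: h=8, slot 8 occupied => index 9.
Table: [740, —, —, —, —, 707, —, 993, 960, 529, —]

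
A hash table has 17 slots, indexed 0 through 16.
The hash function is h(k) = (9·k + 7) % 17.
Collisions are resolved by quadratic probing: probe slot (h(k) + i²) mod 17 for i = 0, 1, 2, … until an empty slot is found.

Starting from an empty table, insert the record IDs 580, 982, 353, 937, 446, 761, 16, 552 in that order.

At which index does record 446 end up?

10

580 hashes to 8; slot 8 is free → place at 8.
982 hashes to 5; slot 5 is free → place at 5.
353 hashes to 5; 5 taken → place at 6.
937 hashes to 8; 8 taken → place at 9.
446 hashes to 9; 9 taken → place at 10.
761 hashes to 5; 5,6,9 taken → place at 14.
16 hashes to 15; slot 15 is free → place at 15.
552 hashes to 11; slot 11 is free → place at 11.
Table: [—, —, —, —, —, 982, 353, —, 580, 937, 446, 552, —, —, 761, 16, —]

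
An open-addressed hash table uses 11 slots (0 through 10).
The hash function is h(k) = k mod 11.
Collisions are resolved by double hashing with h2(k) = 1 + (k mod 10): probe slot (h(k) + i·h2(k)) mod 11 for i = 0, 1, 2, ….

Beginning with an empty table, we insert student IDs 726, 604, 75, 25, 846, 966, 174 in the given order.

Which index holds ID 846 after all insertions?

6

726: h=0 → slot 0
604: h=10 → slot 10
75: h=9 → slot 9
25: h=3 → slot 3
846: h=10, h2=7, probe 10,6 → slot 6
966: h=9, h2=7, probe 9,5 → slot 5
174: h=9, h2=5, probe 9,3,8 → slot 8
Table: [726, -, -, 25, -, 966, 846, -, 174, 75, 604]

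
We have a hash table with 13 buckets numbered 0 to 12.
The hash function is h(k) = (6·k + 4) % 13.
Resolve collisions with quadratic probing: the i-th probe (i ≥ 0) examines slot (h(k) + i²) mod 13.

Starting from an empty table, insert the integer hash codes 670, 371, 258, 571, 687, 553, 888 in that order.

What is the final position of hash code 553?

3

670: h=7 => slot 7
371: h=7, probe 7,8 => slot 8
258: h=5 => slot 5
571: h=11 => slot 11
687: h=5, probe 5,6 => slot 6
553: h=7, probe 7,8,11,3 => slot 3
888: h=2 => slot 2
Table: [—, —, 888, 553, —, 258, 687, 670, 371, —, —, 571, —]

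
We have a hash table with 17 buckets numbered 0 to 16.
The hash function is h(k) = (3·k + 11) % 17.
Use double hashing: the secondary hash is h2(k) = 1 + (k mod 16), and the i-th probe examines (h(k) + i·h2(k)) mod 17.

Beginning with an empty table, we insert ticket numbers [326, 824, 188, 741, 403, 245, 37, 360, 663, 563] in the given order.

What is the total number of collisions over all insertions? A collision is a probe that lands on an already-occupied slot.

326: h=3 -> slot 3
824: h=1 -> slot 1
188: h=14 -> slot 14
741: h=7 -> slot 7
403: h=13 -> slot 13
245: h=15 -> slot 15
37: h=3, h2=6, probe 3,9 -> slot 9
360: h=3, h2=9, probe 3,12 -> slot 12
663: h=11 -> slot 11
563: h=0 -> slot 0
Table: [563, 824, _, 326, _, _, _, 741, _, 37, _, 663, 360, 403, 188, 245, _]

2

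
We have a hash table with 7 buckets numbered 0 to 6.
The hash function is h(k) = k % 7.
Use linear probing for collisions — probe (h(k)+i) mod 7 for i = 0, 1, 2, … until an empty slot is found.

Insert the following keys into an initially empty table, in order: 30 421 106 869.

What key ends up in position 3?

30: h=2 → slot 2
421: h=1 → slot 1
106: h=1, probe 1,2,3 → slot 3
869: h=1, probe 1,2,3,4 → slot 4
Table: [—, 421, 30, 106, 869, —, —]

106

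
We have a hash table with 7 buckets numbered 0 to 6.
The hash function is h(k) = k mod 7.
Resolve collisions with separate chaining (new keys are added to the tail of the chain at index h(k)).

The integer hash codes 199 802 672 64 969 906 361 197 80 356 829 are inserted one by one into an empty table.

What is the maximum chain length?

199 -> bucket 3
802 -> bucket 4
672 -> bucket 0
64 -> bucket 1
969 -> bucket 3 (collision)
906 -> bucket 3 (collision)
361 -> bucket 4 (collision)
197 -> bucket 1 (collision)
80 -> bucket 3 (collision)
356 -> bucket 6
829 -> bucket 3 (collision)
Final buckets:
0: 672
1: 64 -> 197
2: —
3: 199 -> 969 -> 906 -> 80 -> 829
4: 802 -> 361
5: —
6: 356

5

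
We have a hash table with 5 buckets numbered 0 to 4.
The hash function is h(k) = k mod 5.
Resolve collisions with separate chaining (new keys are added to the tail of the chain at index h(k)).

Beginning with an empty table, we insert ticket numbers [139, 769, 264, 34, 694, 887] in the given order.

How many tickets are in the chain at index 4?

5

Insert 139: h=4, bucket 4 empty → new chain.
Insert 769: h=4, bucket 4 nonempty → append to chain.
Insert 264: h=4, bucket 4 nonempty → append to chain.
Insert 34: h=4, bucket 4 nonempty → append to chain.
Insert 694: h=4, bucket 4 nonempty → append to chain.
Insert 887: h=2, bucket 2 empty → new chain.
Final buckets:
0: _
1: _
2: 887
3: _
4: 139 -> 769 -> 264 -> 34 -> 694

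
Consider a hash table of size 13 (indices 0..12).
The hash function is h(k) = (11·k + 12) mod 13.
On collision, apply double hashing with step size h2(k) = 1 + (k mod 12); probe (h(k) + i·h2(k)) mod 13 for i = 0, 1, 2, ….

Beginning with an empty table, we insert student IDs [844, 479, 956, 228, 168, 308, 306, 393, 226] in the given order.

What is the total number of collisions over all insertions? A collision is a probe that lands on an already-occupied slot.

Insert 844: h=1, slot 1 empty -> index 1.
Insert 479: h=3, slot 3 empty -> index 3.
Insert 956: h=11, slot 11 empty -> index 11.
Insert 228: h=11, h2=1, slot 11 occupied -> index 12.
Insert 168: h=1, h2=1, slot 1 occupied -> index 2.
Insert 308: h=7, slot 7 empty -> index 7.
Insert 306: h=11, h2=7, slot 11 occupied -> index 5.
Insert 393: h=6, slot 6 empty -> index 6.
Insert 226: h=2, h2=11, slot 2 occupied -> index 0.
Table: [226, 844, 168, 479, ., 306, 393, 308, ., ., ., 956, 228]

4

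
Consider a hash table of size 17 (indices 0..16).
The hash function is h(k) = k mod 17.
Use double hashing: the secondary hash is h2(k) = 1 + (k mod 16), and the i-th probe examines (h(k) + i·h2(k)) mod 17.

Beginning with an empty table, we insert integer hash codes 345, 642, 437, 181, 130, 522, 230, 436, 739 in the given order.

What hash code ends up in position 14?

130

Insert 345: h=5, slot 5 empty => index 5.
Insert 642: h=13, slot 13 empty => index 13.
Insert 437: h=12, slot 12 empty => index 12.
Insert 181: h=11, slot 11 empty => index 11.
Insert 130: h=11, h2=3, slot 11 occupied => index 14.
Insert 522: h=12, h2=11, slot 12 occupied => index 6.
Insert 230: h=9, slot 9 empty => index 9.
Insert 436: h=11, h2=5, slot 11 occupied => index 16.
Insert 739: h=8, slot 8 empty => index 8.
Table: [—, —, —, —, —, 345, 522, —, 739, 230, —, 181, 437, 642, 130, —, 436]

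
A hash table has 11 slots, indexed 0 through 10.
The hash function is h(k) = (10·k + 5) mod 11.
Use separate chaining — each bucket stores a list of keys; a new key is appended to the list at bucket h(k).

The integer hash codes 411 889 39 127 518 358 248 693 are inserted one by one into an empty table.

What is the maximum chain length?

4

411 -> bucket 1
889 -> bucket 7
39 -> bucket 10
127 -> bucket 10 (collision)
518 -> bucket 4
358 -> bucket 10 (collision)
248 -> bucket 10 (collision)
693 -> bucket 5
Final buckets:
0: _
1: 411
2: _
3: _
4: 518
5: 693
6: _
7: 889
8: _
9: _
10: 39 -> 127 -> 358 -> 248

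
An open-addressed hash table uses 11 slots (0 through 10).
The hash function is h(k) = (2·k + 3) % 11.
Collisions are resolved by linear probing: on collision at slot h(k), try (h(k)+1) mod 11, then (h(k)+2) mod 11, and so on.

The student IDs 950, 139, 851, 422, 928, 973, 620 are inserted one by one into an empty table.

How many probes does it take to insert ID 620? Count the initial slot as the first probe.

6

950 hashes to 0; slot 0 is free → place at 0.
139 hashes to 6; slot 6 is free → place at 6.
851 hashes to 0; 0 taken → place at 1.
422 hashes to 0; 0,1 taken → place at 2.
928 hashes to 0; 0,1,2 taken → place at 3.
973 hashes to 2; 2,3 taken → place at 4.
620 hashes to 0; 0,1,2,3,4 taken → place at 5.
Table: [950, 851, 422, 928, 973, 620, 139, ∅, ∅, ∅, ∅]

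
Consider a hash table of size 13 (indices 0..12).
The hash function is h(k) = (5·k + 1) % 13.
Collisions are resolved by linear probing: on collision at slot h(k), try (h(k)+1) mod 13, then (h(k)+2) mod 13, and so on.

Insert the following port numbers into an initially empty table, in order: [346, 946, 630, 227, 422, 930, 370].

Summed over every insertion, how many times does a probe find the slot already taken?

6

346: h=2 → slot 2
946: h=12 → slot 12
630: h=5 → slot 5
227: h=5, probe 5,6 → slot 6
422: h=5, probe 5,6,7 → slot 7
930: h=10 → slot 10
370: h=5, probe 5,6,7,8 → slot 8
Table: [—, —, 346, —, —, 630, 227, 422, 370, —, 930, —, 946]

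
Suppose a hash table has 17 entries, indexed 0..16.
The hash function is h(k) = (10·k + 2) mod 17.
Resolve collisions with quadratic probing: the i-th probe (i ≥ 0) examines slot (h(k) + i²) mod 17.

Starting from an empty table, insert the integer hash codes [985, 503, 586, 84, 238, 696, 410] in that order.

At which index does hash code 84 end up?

10

Insert 985: h=9, slot 9 empty -> index 9.
Insert 503: h=0, slot 0 empty -> index 0.
Insert 586: h=14, slot 14 empty -> index 14.
Insert 84: h=9, slot 9 occupied -> index 10.
Insert 238: h=2, slot 2 empty -> index 2.
Insert 696: h=9, slots 9,10 occupied -> index 13.
Insert 410: h=5, slot 5 empty -> index 5.
Table: [503, ., 238, ., ., 410, ., ., ., 985, 84, ., ., 696, 586, ., .]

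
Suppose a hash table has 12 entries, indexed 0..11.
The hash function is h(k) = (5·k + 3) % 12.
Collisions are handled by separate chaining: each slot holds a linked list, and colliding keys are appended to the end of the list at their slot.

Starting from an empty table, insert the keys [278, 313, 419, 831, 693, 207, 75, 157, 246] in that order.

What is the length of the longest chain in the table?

3

278 -> bucket 1
313 -> bucket 8
419 -> bucket 10
831 -> bucket 6
693 -> bucket 0
207 -> bucket 6 (collision)
75 -> bucket 6 (collision)
157 -> bucket 8 (collision)
246 -> bucket 9
Final buckets:
0: 693
1: 278
2: -
3: -
4: -
5: -
6: 831 -> 207 -> 75
7: -
8: 313 -> 157
9: 246
10: 419
11: -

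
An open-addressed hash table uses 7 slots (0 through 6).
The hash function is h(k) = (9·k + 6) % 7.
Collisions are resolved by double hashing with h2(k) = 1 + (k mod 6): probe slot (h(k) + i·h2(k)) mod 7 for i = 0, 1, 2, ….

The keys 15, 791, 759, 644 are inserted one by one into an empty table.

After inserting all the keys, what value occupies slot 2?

15: h=1 -> slot 1
791: h=6 -> slot 6
759: h=5 -> slot 5
644: h=6, h2=3, probe 6,2 -> slot 2
Table: [., 15, 644, ., ., 759, 791]

644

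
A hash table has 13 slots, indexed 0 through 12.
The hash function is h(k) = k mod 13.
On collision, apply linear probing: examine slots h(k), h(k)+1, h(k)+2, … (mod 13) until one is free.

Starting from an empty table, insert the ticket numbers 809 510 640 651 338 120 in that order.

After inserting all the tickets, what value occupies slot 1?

Insert 809: h=3, slot 3 empty -> index 3.
Insert 510: h=3, slot 3 occupied -> index 4.
Insert 640: h=3, slots 3,4 occupied -> index 5.
Insert 651: h=1, slot 1 empty -> index 1.
Insert 338: h=0, slot 0 empty -> index 0.
Insert 120: h=3, slots 3,4,5 occupied -> index 6.
Table: [338, 651, -, 809, 510, 640, 120, -, -, -, -, -, -]

651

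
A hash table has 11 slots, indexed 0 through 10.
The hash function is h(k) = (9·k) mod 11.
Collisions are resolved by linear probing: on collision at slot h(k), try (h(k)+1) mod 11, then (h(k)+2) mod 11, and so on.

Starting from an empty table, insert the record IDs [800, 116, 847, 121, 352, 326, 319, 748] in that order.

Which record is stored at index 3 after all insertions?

800: h=6 -> slot 6
116: h=10 -> slot 10
847: h=0 -> slot 0
121: h=0, probe 0,1 -> slot 1
352: h=0, probe 0,1,2 -> slot 2
326: h=8 -> slot 8
319: h=0, probe 0,1,2,3 -> slot 3
748: h=0, probe 0,1,2,3,4 -> slot 4
Table: [847, 121, 352, 319, 748, —, 800, —, 326, —, 116]

319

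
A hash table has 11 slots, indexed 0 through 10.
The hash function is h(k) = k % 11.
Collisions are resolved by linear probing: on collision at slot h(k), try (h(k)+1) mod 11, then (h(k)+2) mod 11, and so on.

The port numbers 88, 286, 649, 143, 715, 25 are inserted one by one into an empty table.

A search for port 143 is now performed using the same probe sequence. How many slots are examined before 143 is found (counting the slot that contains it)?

88: h=0 => slot 0
286: h=0, probe 0,1 => slot 1
649: h=0, probe 0,1,2 => slot 2
143: h=0, probe 0,1,2,3 => slot 3
715: h=0, probe 0,1,2,3,4 => slot 4
25: h=3, probe 3,4,5 => slot 5
Table: [88, 286, 649, 143, 715, 25, -, -, -, -, -]
Lookup 143: h=0, probe 0,1,2,3 → found at 3.

4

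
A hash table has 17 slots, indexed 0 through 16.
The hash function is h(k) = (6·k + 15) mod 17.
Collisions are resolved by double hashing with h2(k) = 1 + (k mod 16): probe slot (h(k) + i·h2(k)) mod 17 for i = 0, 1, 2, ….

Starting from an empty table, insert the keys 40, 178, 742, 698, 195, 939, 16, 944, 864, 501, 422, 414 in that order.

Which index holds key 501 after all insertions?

40: h=0 => slot 0
178: h=12 => slot 12
742: h=13 => slot 13
698: h=4 => slot 4
195: h=12, h2=4, probe 12,16 => slot 16
939: h=5 => slot 5
16: h=9 => slot 9
944: h=1 => slot 1
864: h=14 => slot 14
501: h=12, h2=6, probe 12,1,7 => slot 7
422: h=14, h2=7, probe 14,4,11 => slot 11
414: h=0, h2=15, probe 0,15 => slot 15
Table: [40, 944, -, -, 698, 939, -, 501, -, 16, -, 422, 178, 742, 864, 414, 195]

7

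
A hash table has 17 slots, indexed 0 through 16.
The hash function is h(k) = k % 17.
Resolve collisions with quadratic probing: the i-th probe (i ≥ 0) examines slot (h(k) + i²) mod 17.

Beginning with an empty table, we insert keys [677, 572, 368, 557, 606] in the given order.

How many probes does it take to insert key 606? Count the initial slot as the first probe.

3

677 hashes to 14; slot 14 is free => place at 14.
572 hashes to 11; slot 11 is free => place at 11.
368 hashes to 11; 11 taken => place at 12.
557 hashes to 13; slot 13 is free => place at 13.
606 hashes to 11; 11,12 taken => place at 15.
Table: [—, —, —, —, —, —, —, —, —, —, —, 572, 368, 557, 677, 606, —]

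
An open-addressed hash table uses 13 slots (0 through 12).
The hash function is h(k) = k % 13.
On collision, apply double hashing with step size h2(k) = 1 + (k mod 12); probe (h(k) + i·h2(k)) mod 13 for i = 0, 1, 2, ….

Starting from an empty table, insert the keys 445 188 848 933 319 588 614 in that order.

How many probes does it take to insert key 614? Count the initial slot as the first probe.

445: h=3 => slot 3
188: h=6 => slot 6
848: h=3, h2=9, probe 3,12 => slot 12
933: h=10 => slot 10
319: h=7 => slot 7
588: h=3, h2=1, probe 3,4 => slot 4
614: h=3, h2=3, probe 3,6,9 => slot 9
Table: [—, —, —, 445, 588, —, 188, 319, —, 614, 933, —, 848]

3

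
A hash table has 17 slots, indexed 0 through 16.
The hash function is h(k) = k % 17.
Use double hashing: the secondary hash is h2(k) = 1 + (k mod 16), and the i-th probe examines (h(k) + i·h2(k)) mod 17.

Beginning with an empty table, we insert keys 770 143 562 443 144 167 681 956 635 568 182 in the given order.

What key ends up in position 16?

568

770: h=5 -> slot 5
143: h=7 -> slot 7
562: h=1 -> slot 1
443: h=1, h2=12, probe 1,13 -> slot 13
144: h=8 -> slot 8
167: h=14 -> slot 14
681: h=1, h2=10, probe 1,11 -> slot 11
956: h=4 -> slot 4
635: h=6 -> slot 6
568: h=7, h2=9, probe 7,16 -> slot 16
182: h=12 -> slot 12
Table: [∅, 562, ∅, ∅, 956, 770, 635, 143, 144, ∅, ∅, 681, 182, 443, 167, ∅, 568]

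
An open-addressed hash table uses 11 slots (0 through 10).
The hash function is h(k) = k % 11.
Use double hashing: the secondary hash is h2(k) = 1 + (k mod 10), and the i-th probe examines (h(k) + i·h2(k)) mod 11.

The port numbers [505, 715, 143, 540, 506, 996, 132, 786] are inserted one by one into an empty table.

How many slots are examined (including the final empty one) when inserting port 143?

2

505 hashes to 10; slot 10 is free -> place at 10.
715 hashes to 0; slot 0 is free -> place at 0.
143 hashes to 0, h2=4; 0 taken -> place at 4.
540 hashes to 1; slot 1 is free -> place at 1.
506 hashes to 0, h2=7; 0 taken -> place at 7.
996 hashes to 6; slot 6 is free -> place at 6.
132 hashes to 0, h2=3; 0 taken -> place at 3.
786 hashes to 5; slot 5 is free -> place at 5.
Table: [715, 540, —, 132, 143, 786, 996, 506, —, —, 505]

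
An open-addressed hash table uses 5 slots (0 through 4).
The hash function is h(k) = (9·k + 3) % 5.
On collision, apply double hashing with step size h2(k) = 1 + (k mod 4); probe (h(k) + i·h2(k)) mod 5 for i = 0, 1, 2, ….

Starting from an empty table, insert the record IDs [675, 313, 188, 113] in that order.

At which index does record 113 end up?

2

675: h=3 -> slot 3
313: h=0 -> slot 0
188: h=0, h2=1, probe 0,1 -> slot 1
113: h=0, h2=2, probe 0,2 -> slot 2
Table: [313, 188, 113, 675, —]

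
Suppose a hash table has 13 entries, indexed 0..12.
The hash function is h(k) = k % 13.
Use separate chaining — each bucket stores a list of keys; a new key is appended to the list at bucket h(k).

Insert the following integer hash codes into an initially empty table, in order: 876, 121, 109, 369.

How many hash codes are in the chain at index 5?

Insert 876: h=5, bucket 5 empty → new chain.
Insert 121: h=4, bucket 4 empty → new chain.
Insert 109: h=5, bucket 5 nonempty → append to chain.
Insert 369: h=5, bucket 5 nonempty → append to chain.
Final buckets:
0: ∅
1: ∅
2: ∅
3: ∅
4: 121
5: 876 -> 109 -> 369
6: ∅
7: ∅
8: ∅
9: ∅
10: ∅
11: ∅
12: ∅

3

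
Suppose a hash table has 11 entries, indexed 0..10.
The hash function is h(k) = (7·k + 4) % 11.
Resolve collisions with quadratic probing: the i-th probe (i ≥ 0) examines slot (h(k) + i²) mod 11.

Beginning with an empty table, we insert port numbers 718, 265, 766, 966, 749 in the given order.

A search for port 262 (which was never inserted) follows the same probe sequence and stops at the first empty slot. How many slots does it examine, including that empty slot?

2

718: h=3 → slot 3
265: h=0 → slot 0
766: h=9 → slot 9
966: h=1 → slot 1
749: h=0, probe 0,1,4 → slot 4
Table: [265, 966, -, 718, 749, -, -, -, -, 766, -]
Lookup 262: h=1, probe 1,2 → slot 2 empty, not found.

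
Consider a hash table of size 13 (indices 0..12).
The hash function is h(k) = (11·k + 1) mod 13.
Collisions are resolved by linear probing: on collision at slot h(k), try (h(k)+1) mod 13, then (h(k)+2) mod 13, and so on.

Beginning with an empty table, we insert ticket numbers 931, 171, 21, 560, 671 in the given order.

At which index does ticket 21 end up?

931: h=11 -> slot 11
171: h=10 -> slot 10
21: h=11, probe 11,12 -> slot 12
560: h=12, probe 12,0 -> slot 0
671: h=11, probe 11,12,0,1 -> slot 1
Table: [560, 671, ∅, ∅, ∅, ∅, ∅, ∅, ∅, ∅, 171, 931, 21]

12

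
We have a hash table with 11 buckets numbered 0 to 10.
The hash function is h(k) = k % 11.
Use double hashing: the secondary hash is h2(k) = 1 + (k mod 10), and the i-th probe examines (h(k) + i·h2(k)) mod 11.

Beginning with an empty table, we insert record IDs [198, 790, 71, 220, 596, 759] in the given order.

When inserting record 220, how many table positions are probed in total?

Insert 198: h=0, slot 0 empty -> index 0.
Insert 790: h=9, slot 9 empty -> index 9.
Insert 71: h=5, slot 5 empty -> index 5.
Insert 220: h=0, h2=1, slot 0 occupied -> index 1.
Insert 596: h=2, slot 2 empty -> index 2.
Insert 759: h=0, h2=10, slot 0 occupied -> index 10.
Table: [198, 220, 596, —, —, 71, —, —, —, 790, 759]

2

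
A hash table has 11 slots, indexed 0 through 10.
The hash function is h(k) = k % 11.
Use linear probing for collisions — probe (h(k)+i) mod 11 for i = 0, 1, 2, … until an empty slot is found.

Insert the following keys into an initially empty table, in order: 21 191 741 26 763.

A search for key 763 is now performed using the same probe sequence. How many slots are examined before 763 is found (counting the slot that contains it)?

21: h=10 => slot 10
191: h=4 => slot 4
741: h=4, probe 4,5 => slot 5
26: h=4, probe 4,5,6 => slot 6
763: h=4, probe 4,5,6,7 => slot 7
Table: [—, —, —, —, 191, 741, 26, 763, —, —, 21]
Lookup 763: h=4, probe 4,5,6,7 → found at 7.

4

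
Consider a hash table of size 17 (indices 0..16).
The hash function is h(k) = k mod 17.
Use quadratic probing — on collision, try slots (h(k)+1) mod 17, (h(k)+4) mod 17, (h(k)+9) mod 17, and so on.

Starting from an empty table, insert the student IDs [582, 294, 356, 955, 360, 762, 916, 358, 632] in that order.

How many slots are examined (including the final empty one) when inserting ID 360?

3

Insert 582: h=4, slot 4 empty → index 4.
Insert 294: h=5, slot 5 empty → index 5.
Insert 356: h=16, slot 16 empty → index 16.
Insert 955: h=3, slot 3 empty → index 3.
Insert 360: h=3, slots 3,4 occupied → index 7.
Insert 762: h=14, slot 14 empty → index 14.
Insert 916: h=15, slot 15 empty → index 15.
Insert 358: h=1, slot 1 empty → index 1.
Insert 632: h=3, slots 3,4,7 occupied → index 12.
Table: [∅, 358, ∅, 955, 582, 294, ∅, 360, ∅, ∅, ∅, ∅, 632, ∅, 762, 916, 356]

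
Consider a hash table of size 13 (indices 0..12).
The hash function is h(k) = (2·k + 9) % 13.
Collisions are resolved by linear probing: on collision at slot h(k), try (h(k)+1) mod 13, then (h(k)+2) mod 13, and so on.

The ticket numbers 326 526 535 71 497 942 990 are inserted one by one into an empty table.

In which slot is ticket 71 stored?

Insert 326: h=11, slot 11 empty => index 11.
Insert 526: h=8, slot 8 empty => index 8.
Insert 535: h=0, slot 0 empty => index 0.
Insert 71: h=8, slot 8 occupied => index 9.
Insert 497: h=2, slot 2 empty => index 2.
Insert 942: h=8, slots 8,9 occupied => index 10.
Insert 990: h=0, slot 0 occupied => index 1.
Table: [535, 990, 497, -, -, -, -, -, 526, 71, 942, 326, -]

9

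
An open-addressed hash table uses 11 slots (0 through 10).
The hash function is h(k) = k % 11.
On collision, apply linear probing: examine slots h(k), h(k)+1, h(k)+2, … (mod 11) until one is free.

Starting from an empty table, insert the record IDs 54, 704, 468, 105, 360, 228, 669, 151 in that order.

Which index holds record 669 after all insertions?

54 hashes to 10; slot 10 is free → place at 10.
704 hashes to 0; slot 0 is free → place at 0.
468 hashes to 6; slot 6 is free → place at 6.
105 hashes to 6; 6 taken → place at 7.
360 hashes to 8; slot 8 is free → place at 8.
228 hashes to 8; 8 taken → place at 9.
669 hashes to 9; 9,10,0 taken → place at 1.
151 hashes to 8; 8,9,10,0,1 taken → place at 2.
Table: [704, 669, 151, ., ., ., 468, 105, 360, 228, 54]

1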